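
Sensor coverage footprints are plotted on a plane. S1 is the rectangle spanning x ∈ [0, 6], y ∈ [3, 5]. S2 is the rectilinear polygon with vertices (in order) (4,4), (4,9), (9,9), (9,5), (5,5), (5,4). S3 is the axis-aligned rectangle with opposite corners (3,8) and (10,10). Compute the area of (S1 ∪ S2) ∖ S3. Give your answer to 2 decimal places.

|S1 ∪ S2| = 32.
|(S1 ∪ S2) ∩ S3| = 5.
|(S1 ∪ S2) ∖ S3| = 32 − 5 = 27.00.

27.00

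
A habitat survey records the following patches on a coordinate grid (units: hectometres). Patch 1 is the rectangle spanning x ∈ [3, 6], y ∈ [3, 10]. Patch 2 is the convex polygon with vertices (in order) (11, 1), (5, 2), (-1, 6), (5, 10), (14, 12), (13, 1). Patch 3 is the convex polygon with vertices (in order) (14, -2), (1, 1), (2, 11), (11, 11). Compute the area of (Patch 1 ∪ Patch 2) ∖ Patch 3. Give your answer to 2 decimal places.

19.54

|Patch 1 ∪ Patch 2| = 106.9167.
|(Patch 1 ∪ Patch 2) ∩ Patch 3| = 87.3727.
|(Patch 1 ∪ Patch 2) ∖ Patch 3| = 106.9167 − 87.3727 = 19.54.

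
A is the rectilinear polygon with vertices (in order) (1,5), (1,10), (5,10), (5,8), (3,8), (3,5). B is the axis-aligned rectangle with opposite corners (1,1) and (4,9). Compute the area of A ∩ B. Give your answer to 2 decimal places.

The intersection is the polygon with vertices (1,9), (4,9), (4,8), (3,8), (3,5), (1,5).
By the shoelace formula its area is 9.00.

9.00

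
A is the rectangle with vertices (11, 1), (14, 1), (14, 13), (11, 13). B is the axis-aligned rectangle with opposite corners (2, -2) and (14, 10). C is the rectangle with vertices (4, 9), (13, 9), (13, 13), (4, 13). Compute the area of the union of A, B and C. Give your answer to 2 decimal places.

By inclusion–exclusion:
Individual areas: |A| = 36, |B| = 144, |C| = 36.
|A∩B|: x∈[11,14], y∈[1,10] → 3·9 = 27.
|A∩C|: x∈[11,13], y∈[9,13] → 2·4 = 8.
|B∩C|: x∈[4,13], y∈[9,10] → 9·1 = 9.
|A∩B∩C| = 2.
|A ∪ B ∪ C| = 216 − 44 + 2 = 174.00.

174.00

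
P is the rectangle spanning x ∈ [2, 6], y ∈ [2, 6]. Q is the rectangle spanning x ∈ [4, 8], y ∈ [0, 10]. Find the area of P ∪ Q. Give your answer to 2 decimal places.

48.00

By inclusion–exclusion:
Individual areas: |P| = 16, |Q| = 40.
|P∩Q|: x∈[4,6], y∈[2,6] → 2·4 = 8.
|P ∪ Q| = 56 − 8 = 48.00.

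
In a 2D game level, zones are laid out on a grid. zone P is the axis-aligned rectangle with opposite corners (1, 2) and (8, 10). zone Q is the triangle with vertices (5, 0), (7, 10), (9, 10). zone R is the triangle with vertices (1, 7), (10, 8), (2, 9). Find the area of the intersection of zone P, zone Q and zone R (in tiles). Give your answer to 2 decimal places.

The intersection is the polygon with vertices (6.683,8.415), (8,8.25), (8,7.778), (6.523,7.614).
By the shoelace formula its area is 0.89.

0.89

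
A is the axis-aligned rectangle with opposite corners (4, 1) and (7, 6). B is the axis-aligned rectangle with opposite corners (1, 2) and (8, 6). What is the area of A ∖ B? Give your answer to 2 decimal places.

3.00

|A∩B|: x∈[4,7], y∈[2,6] → 3·4 = 12.
|A| = 15.
|A ∖ B| = |A| − |A∩B| = 15 − 12 = 3.00.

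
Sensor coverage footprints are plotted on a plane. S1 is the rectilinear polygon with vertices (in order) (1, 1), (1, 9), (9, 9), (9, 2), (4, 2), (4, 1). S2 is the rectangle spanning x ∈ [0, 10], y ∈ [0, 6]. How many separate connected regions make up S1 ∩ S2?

S1 ∩ S2 is a single connected region.

1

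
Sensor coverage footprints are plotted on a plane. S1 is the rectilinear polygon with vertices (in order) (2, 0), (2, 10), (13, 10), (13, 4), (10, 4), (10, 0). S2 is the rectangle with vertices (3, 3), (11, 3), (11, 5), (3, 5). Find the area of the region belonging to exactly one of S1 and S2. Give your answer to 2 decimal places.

84.00

|S1| = 98, |S2| = 16, |S1∩S2| = 15.
|S1 △ S2| = |S1| + |S2| − 2·|S1∩S2| = 98 + 16 − 30 = 84.00.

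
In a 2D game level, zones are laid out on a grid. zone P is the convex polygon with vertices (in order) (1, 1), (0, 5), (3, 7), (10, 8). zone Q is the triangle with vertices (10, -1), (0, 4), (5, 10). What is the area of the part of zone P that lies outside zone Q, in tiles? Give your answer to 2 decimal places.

7.87

|zone P| = 27, |zone P∩zone Q| = 19.1343.
|zone P ∖ zone Q| = |zone P| − |zone P∩zone Q| = 27 − 19.1343 = 7.87.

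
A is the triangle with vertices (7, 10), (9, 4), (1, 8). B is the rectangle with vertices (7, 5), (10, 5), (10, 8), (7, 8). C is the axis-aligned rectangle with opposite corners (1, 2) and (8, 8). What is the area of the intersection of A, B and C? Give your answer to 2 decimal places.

The intersection is the polygon with vertices (7,5), (7,8), (7.667,8), (8,7), (8,5).
By the shoelace formula its area is 2.83.

2.83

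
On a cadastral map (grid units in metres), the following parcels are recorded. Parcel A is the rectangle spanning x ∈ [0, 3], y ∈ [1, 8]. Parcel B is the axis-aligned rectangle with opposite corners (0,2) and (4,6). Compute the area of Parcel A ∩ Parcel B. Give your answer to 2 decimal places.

|Parcel A∩Parcel B|: x∈[0,3], y∈[2,6] → 3·4 = 12.

12.00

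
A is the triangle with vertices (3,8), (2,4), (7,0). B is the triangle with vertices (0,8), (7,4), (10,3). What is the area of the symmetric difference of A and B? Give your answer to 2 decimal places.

|A| = 12, |B| = 2.5, |A∩B| = 0.35.
|A △ B| = |A| + |B| − 2·|A∩B| = 12 + 2.5 − 0.7 = 13.80.

13.80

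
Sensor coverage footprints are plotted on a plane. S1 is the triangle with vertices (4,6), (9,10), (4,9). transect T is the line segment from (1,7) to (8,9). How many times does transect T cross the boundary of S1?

The segment meets the boundary at (4,7.857), (7.611,8.889).

2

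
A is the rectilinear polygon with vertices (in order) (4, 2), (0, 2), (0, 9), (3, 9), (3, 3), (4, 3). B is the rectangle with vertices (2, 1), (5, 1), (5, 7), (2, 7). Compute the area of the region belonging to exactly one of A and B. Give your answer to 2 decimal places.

|A| = 22, |B| = 18, |A∩B| = 6.
|A △ B| = |A| + |B| − 2·|A∩B| = 22 + 18 − 12 = 28.00.

28.00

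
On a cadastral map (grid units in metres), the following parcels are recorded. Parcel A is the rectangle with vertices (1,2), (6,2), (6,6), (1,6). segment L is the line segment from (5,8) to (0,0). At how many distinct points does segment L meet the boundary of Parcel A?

The segment meets the boundary at (1.25,2), (3.75,6).

2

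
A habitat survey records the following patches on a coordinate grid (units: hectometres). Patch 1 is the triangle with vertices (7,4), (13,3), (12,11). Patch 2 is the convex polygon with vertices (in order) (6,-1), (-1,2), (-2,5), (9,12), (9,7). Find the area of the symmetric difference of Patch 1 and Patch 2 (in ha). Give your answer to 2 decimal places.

98.62

|Patch 1| = 23.5, |Patch 2| = 77.5, |Patch 1∩Patch 2| = 1.1883.
|Patch 1 △ Patch 2| = |Patch 1| + |Patch 2| − 2·|Patch 1∩Patch 2| = 23.5 + 77.5 − 2.3767 = 98.62.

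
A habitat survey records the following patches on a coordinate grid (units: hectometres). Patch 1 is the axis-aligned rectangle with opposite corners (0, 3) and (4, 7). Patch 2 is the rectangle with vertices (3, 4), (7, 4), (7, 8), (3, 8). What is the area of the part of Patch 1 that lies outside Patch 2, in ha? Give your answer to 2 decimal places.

13.00

|Patch 1∩Patch 2|: x∈[3,4], y∈[4,7] → 1·3 = 3.
|Patch 1| = 16.
|Patch 1 ∖ Patch 2| = |Patch 1| − |Patch 1∩Patch 2| = 16 − 3 = 13.00.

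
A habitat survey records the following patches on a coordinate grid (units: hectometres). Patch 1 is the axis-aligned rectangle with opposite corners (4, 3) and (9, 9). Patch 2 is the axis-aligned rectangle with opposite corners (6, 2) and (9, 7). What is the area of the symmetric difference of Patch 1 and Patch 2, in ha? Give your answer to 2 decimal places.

21.00

|Patch 1∩Patch 2|: x∈[6,9], y∈[3,7] → 3·4 = 12.
|Patch 1 △ Patch 2| = |Patch 1| + |Patch 2| − 2·|Patch 1∩Patch 2| = 30 + 15 − 24 = 21.00.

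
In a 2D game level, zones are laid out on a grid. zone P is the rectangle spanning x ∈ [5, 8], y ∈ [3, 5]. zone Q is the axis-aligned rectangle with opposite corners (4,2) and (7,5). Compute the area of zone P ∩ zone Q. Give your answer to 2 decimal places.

4.00

|zone P∩zone Q|: x∈[5,7], y∈[3,5] → 2·2 = 4.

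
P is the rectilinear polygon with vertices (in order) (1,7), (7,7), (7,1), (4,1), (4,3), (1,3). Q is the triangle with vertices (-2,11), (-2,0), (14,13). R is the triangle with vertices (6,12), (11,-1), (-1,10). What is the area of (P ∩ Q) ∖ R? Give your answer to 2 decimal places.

|P ∩ Q| = 12.6154.
|(P ∩ Q) ∩ R| = 4.0614.
|(P ∩ Q) ∖ R| = 12.6154 − 4.0614 = 8.55.

8.55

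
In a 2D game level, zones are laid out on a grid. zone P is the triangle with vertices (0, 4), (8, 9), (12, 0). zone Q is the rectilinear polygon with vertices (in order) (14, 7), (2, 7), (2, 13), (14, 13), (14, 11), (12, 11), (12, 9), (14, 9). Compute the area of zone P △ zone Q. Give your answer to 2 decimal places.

|zone P| = 46, |zone Q| = 68, |zone P∩zone Q| = 4.0889.
|zone P △ zone Q| = |zone P| + |zone Q| − 2·|zone P∩zone Q| = 46 + 68 − 8.1778 = 105.82.

105.82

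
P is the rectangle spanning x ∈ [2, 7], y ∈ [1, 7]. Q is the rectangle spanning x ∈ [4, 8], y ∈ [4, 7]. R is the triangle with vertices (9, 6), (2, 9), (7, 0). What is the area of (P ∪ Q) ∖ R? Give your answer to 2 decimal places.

|P ∪ Q| = 33.
|(P ∪ Q) ∩ R| = 15.9524.
|(P ∪ Q) ∖ R| = 33 − 15.9524 = 17.05.

17.05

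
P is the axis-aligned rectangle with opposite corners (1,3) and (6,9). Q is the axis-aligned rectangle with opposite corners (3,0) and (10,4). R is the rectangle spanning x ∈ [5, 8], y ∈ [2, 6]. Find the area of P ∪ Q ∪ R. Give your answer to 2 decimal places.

59.00

By inclusion–exclusion:
Individual areas: |P| = 30, |Q| = 28, |R| = 12.
|P∩Q|: x∈[3,6], y∈[3,4] → 3·1 = 3.
|P∩R|: x∈[5,6], y∈[3,6] → 1·3 = 3.
|Q∩R|: x∈[5,8], y∈[2,4] → 3·2 = 6.
|P∩Q∩R| = 1.
|P ∪ Q ∪ R| = 70 − 12 + 1 = 59.00.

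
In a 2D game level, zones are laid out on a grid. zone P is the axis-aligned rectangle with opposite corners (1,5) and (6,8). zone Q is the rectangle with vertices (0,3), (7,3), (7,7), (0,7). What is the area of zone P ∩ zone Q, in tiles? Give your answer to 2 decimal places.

|zone P∩zone Q|: x∈[1,6], y∈[5,7] → 5·2 = 10.

10.00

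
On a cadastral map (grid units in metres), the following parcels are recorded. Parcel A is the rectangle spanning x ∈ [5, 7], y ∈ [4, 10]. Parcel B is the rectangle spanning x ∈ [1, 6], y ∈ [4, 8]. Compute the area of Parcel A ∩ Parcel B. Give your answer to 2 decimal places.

|Parcel A∩Parcel B|: x∈[5,6], y∈[4,8] → 1·4 = 4.

4.00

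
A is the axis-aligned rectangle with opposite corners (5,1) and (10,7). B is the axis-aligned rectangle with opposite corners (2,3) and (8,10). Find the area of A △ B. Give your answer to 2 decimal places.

|A∩B|: x∈[5,8], y∈[3,7] → 3·4 = 12.
|A △ B| = |A| + |B| − 2·|A∩B| = 30 + 42 − 24 = 48.00.

48.00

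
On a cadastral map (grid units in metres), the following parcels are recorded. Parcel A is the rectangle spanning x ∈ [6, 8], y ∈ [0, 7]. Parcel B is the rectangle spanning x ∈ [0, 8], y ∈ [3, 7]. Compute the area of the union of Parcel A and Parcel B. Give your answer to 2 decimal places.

38.00

By inclusion–exclusion:
Individual areas: |Parcel A| = 14, |Parcel B| = 32.
|Parcel A∩Parcel B|: x∈[6,8], y∈[3,7] → 2·4 = 8.
|Parcel A ∪ Parcel B| = 46 − 8 = 38.00.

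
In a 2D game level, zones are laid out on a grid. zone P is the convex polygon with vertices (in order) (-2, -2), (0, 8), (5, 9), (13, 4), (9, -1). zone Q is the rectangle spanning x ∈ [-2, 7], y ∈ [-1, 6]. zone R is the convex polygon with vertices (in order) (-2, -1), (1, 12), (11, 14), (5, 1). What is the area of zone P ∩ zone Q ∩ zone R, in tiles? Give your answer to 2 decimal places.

The intersection is the polygon with vertices (7,6), (7,5.333), (5,1), (-1.788,-0.939), (-0.5,5.5), (-0.385,6).
By the shoelace formula its area is 41.37.

41.37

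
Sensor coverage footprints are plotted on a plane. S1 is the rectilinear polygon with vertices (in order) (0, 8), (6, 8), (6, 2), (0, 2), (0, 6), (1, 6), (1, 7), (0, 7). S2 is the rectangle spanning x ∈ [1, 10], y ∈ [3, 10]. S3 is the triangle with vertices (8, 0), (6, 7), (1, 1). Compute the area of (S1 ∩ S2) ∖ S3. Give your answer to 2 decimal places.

|S1 ∩ S2| = 25.
|(S1 ∩ S2) ∩ S3| = 6.6667.
|(S1 ∩ S2) ∖ S3| = 25 − 6.6667 = 18.33.

18.33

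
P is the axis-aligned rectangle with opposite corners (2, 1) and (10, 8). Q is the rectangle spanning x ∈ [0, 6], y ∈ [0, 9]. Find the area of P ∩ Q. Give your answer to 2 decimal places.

|P∩Q|: x∈[2,6], y∈[1,8] → 4·7 = 28.

28.00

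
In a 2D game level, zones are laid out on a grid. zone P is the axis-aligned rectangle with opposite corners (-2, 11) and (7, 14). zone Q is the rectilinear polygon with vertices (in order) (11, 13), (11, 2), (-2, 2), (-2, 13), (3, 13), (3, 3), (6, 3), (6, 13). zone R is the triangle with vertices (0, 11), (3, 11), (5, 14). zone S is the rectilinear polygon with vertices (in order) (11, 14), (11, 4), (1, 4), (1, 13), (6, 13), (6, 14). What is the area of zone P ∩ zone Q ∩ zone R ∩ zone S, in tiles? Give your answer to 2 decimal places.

The intersection is the polygon with vertices (1,11), (1,11.6), (3,12.8), (3,11).
By the shoelace formula its area is 2.40.

2.40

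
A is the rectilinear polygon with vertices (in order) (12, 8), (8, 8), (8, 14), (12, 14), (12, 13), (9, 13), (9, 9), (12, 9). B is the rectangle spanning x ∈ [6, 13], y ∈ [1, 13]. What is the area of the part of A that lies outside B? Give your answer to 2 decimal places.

4.00

|A| = 12, |A∩B| = 8.
|A ∖ B| = |A| − |A∩B| = 12 − 8 = 4.00.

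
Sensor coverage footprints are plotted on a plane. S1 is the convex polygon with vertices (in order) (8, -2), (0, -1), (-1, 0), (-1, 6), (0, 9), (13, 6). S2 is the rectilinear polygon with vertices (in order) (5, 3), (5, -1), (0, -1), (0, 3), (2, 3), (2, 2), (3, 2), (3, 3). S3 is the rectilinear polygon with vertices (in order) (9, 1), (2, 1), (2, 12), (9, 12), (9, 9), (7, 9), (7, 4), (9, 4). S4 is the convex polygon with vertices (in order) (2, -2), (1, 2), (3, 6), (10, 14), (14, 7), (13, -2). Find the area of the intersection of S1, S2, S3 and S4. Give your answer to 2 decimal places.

5.00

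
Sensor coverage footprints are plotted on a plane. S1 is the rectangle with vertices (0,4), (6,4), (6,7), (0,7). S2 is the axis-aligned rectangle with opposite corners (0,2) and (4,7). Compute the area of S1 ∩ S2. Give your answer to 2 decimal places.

12.00

|S1∩S2|: x∈[0,4], y∈[4,7] → 4·3 = 12.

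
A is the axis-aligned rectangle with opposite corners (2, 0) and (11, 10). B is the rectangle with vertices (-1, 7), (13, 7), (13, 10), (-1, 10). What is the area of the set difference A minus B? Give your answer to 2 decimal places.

63.00

|A∩B|: x∈[2,11], y∈[7,10] → 9·3 = 27.
|A| = 90.
|A ∖ B| = |A| − |A∩B| = 90 − 27 = 63.00.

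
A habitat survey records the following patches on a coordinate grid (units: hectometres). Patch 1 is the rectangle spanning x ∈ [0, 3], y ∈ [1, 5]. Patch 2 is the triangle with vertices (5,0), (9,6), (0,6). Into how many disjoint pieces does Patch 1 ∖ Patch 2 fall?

1

Patch 1 ∖ Patch 2 is a single connected region.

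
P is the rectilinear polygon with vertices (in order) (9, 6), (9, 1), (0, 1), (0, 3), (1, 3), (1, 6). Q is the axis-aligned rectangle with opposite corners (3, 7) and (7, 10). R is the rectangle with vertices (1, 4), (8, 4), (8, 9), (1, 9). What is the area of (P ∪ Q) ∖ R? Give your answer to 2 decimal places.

32.00

|P ∪ Q| = 54.
|(P ∪ Q) ∩ R| = 22.
|(P ∪ Q) ∖ R| = 54 − 22 = 32.00.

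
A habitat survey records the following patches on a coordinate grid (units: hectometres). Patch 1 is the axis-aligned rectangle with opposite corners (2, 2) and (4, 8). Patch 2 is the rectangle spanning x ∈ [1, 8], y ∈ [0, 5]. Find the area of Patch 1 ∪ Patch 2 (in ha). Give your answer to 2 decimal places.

41.00

By inclusion–exclusion:
Individual areas: |Patch 1| = 12, |Patch 2| = 35.
|Patch 1∩Patch 2|: x∈[2,4], y∈[2,5] → 2·3 = 6.
|Patch 1 ∪ Patch 2| = 47 − 6 = 41.00.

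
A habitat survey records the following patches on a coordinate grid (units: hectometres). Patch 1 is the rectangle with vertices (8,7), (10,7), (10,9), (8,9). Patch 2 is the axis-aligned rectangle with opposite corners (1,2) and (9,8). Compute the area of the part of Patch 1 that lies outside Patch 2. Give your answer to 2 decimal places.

3.00

|Patch 1∩Patch 2|: x∈[8,9], y∈[7,8] → 1·1 = 1.
|Patch 1| = 4.
|Patch 1 ∖ Patch 2| = |Patch 1| − |Patch 1∩Patch 2| = 4 − 1 = 3.00.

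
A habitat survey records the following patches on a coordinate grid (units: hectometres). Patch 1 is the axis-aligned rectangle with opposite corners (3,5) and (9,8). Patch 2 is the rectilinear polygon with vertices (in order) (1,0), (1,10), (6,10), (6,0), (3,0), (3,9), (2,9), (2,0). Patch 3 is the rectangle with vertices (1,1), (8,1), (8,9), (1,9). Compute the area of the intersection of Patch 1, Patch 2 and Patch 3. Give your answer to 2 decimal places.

The intersection is the polygon with vertices (6,5), (3,5), (3,8), (6,8).
By the shoelace formula its area is 9.00.

9.00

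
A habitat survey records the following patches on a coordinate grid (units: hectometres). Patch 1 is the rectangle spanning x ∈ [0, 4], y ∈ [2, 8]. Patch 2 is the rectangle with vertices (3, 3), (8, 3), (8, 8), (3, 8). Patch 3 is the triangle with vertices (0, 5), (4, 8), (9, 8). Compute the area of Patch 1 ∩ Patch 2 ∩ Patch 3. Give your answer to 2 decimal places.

The intersection is the polygon with vertices (3,7.25), (4,8), (4,6.333), (3,6).
By the shoelace formula its area is 1.46.

1.46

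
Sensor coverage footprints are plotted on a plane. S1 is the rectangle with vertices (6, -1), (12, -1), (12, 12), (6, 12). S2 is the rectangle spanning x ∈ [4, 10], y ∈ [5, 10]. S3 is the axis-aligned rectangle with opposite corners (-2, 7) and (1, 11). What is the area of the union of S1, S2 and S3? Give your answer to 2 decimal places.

By inclusion–exclusion:
Individual areas: |S1| = 78, |S2| = 30, |S3| = 12.
|S1∩S2|: x∈[6,10], y∈[5,10] → 4·5 = 20.
|S1∩S3| = 0 (no overlap).
|S2∩S3| = 0 (no overlap).
|S1∩S2∩S3| = 0.
|S1 ∪ S2 ∪ S3| = 120 − 20 + 0 = 100.00.

100.00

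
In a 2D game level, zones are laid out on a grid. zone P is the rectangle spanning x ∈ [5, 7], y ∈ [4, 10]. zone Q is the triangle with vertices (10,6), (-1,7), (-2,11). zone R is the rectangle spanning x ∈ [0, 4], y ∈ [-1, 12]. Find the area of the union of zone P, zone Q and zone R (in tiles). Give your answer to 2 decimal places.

72.47

By inclusion–exclusion:
Individual areas: |zone P| = 12, |zone Q| = 21.5, |zone R| = 52.
|zone P∩zone Q| = 2.6061.
|zone P∩zone R| = 0 (no overlap).
|zone Q∩zone R| = 10.4242.
|zone P∩zone Q∩zone R| = 0.
|zone P ∪ zone Q ∪ zone R| = 85.5 − 13.0303 + 0 = 72.47.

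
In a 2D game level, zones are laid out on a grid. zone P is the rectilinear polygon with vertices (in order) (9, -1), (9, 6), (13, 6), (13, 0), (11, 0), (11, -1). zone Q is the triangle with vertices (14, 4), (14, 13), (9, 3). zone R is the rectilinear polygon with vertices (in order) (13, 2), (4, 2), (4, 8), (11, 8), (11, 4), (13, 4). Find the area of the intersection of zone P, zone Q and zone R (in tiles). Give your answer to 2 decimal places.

4.15

The intersection is the polygon with vertices (13,3.8), (9,3), (10.5,6), (11,6), (11,4), (13,4).
By the shoelace formula its area is 4.15.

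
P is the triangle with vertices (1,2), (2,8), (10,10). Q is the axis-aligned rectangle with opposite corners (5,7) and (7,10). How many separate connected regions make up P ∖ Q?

2

P ∖ Q splits into 2 disjoint pieces (area 16.1875, area 2.875).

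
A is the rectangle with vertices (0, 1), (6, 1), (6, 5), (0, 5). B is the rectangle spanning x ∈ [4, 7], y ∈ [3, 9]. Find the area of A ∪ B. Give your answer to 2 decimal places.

By inclusion–exclusion:
Individual areas: |A| = 24, |B| = 18.
|A∩B|: x∈[4,6], y∈[3,5] → 2·2 = 4.
|A ∪ B| = 42 − 4 = 38.00.

38.00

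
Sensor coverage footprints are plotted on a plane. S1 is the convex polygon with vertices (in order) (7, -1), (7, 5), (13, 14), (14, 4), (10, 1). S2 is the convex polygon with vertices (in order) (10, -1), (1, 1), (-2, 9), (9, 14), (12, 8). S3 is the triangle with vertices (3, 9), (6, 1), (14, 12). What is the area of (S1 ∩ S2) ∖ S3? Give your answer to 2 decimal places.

21.05

|S1 ∩ S2| = 33.0738.
|(S1 ∩ S2) ∩ S3| = 12.0261.
|(S1 ∩ S2) ∖ S3| = 33.0738 − 12.0261 = 21.05.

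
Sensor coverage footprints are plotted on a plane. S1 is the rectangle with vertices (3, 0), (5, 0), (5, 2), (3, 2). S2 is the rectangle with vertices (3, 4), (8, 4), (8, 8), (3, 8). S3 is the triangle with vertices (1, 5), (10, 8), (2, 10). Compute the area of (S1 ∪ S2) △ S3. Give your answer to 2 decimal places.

30.00

|S1 ∪ S2| = 24.
|(S1 ∪ S2) ∩ S3| = 7.5.
|(S1 ∪ S2) △ S3| = 24 + 21 − 15 = 30.00.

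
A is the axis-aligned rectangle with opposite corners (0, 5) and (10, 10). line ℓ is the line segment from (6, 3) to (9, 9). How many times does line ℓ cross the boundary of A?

1

The segment meets the boundary at (7,5).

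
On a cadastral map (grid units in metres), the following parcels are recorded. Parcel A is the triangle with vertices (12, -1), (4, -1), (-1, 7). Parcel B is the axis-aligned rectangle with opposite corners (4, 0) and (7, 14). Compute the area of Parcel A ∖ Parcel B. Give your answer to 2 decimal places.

23.00

|Parcel A| = 32, |Parcel A∩Parcel B| = 9.
|Parcel A ∖ Parcel B| = |Parcel A| − |Parcel A∩Parcel B| = 32 − 9 = 23.00.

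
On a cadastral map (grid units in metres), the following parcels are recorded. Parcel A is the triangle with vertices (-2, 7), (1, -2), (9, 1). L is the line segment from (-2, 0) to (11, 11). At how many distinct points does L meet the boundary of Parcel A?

2

The segment meets the boundary at (3.03,4.256), (-0.18,1.54).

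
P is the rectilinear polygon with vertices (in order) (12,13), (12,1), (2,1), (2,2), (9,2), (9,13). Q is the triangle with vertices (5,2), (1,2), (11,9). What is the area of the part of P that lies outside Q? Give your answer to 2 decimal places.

|P| = 43, |P∩Q| = 0.9333.
|P ∖ Q| = |P| − |P∩Q| = 43 − 0.9333 = 42.07.

42.07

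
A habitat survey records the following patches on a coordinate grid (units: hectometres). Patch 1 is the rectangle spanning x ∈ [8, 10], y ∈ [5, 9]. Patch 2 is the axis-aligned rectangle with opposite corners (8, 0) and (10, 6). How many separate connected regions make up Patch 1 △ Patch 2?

Patch 1 △ Patch 2 splits into 2 disjoint pieces (area 6, area 10).

2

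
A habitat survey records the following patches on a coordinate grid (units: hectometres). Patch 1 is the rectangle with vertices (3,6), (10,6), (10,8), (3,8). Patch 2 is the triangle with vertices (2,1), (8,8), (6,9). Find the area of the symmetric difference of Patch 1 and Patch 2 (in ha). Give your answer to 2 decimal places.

|Patch 1| = 14, |Patch 2| = 10, |Patch 1∩Patch 2| = 4.2857.
|Patch 1 △ Patch 2| = |Patch 1| + |Patch 2| − 2·|Patch 1∩Patch 2| = 14 + 10 − 8.5714 = 15.43.

15.43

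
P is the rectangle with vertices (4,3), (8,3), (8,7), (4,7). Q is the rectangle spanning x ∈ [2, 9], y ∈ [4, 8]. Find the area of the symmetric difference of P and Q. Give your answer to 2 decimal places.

|P∩Q|: x∈[4,8], y∈[4,7] → 4·3 = 12.
|P △ Q| = |P| + |Q| − 2·|P∩Q| = 16 + 28 − 24 = 20.00.

20.00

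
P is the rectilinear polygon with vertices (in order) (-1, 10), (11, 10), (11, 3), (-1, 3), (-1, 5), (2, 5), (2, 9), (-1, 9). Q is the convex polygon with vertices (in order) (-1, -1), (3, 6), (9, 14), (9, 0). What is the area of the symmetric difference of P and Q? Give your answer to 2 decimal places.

69.86

|P| = 72, |Q| = 75, |P∩Q| = 38.5714.
|P △ Q| = |P| + |Q| − 2·|P∩Q| = 72 + 75 − 77.1429 = 69.86.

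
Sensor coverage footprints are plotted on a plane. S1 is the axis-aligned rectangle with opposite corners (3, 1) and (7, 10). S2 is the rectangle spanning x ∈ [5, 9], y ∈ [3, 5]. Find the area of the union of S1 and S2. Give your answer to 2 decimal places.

40.00

By inclusion–exclusion:
Individual areas: |S1| = 36, |S2| = 8.
|S1∩S2|: x∈[5,7], y∈[3,5] → 2·2 = 4.
|S1 ∪ S2| = 44 − 4 = 40.00.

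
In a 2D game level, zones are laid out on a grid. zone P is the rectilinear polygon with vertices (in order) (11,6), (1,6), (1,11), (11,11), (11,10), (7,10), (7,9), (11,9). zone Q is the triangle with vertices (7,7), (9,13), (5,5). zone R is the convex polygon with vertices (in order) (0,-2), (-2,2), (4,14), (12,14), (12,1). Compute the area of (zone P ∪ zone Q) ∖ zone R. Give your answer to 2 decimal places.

|zone P ∪ zone Q| = 47.1667.
|(zone P ∪ zone Q) ∩ zone R| = 44.9167.
|(zone P ∪ zone Q) ∖ zone R| = 47.1667 − 44.9167 = 2.25.

2.25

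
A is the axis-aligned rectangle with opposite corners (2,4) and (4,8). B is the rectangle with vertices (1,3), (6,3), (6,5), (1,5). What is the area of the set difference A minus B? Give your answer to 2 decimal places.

6.00

|A∩B|: x∈[2,4], y∈[4,5] → 2·1 = 2.
|A| = 8.
|A ∖ B| = |A| − |A∩B| = 8 − 2 = 6.00.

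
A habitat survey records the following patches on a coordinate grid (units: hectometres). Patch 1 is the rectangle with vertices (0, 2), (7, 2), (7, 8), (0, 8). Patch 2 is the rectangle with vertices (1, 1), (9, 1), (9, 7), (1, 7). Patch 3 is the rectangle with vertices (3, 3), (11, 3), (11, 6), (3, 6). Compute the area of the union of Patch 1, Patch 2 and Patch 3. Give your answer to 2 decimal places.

By inclusion–exclusion:
Individual areas: |Patch 1| = 42, |Patch 2| = 48, |Patch 3| = 24.
|Patch 1∩Patch 2|: x∈[1,7], y∈[2,7] → 6·5 = 30.
|Patch 1∩Patch 3|: x∈[3,7], y∈[3,6] → 4·3 = 12.
|Patch 2∩Patch 3|: x∈[3,9], y∈[3,6] → 6·3 = 18.
|Patch 1∩Patch 2∩Patch 3| = 12.
|Patch 1 ∪ Patch 2 ∪ Patch 3| = 114 − 60 + 12 = 66.00.

66.00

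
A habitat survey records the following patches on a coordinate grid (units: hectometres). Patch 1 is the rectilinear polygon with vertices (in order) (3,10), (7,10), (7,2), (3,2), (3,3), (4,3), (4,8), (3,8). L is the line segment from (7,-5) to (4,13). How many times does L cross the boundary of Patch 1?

The segment meets the boundary at (4.5,10), (5.833,2).

2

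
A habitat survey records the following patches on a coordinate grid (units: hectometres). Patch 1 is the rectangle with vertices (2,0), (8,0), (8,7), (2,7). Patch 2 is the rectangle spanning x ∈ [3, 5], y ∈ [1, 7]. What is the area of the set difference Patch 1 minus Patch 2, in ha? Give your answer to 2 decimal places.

30.00

|Patch 1∩Patch 2|: x∈[3,5], y∈[1,7] → 2·6 = 12.
|Patch 1| = 42.
|Patch 1 ∖ Patch 2| = |Patch 1| − |Patch 1∩Patch 2| = 42 − 12 = 30.00.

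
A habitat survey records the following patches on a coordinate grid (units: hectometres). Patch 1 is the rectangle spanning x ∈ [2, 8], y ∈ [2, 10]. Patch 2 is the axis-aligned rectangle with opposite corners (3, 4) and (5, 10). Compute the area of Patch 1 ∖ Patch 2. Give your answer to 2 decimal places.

|Patch 1∩Patch 2|: x∈[3,5], y∈[4,10] → 2·6 = 12.
|Patch 1| = 48.
|Patch 1 ∖ Patch 2| = |Patch 1| − |Patch 1∩Patch 2| = 48 − 12 = 36.00.

36.00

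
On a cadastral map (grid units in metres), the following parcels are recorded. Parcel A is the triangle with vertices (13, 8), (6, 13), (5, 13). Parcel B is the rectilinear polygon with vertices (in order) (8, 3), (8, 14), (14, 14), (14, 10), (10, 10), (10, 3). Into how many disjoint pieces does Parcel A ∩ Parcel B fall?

1

Parcel A ∩ Parcel B is a single connected region.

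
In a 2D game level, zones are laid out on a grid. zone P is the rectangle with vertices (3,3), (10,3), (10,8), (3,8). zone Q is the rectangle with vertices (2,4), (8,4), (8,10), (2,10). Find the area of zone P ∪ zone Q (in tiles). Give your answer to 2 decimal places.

By inclusion–exclusion:
Individual areas: |zone P| = 35, |zone Q| = 36.
|zone P∩zone Q|: x∈[3,8], y∈[4,8] → 5·4 = 20.
|zone P ∪ zone Q| = 71 − 20 = 51.00.

51.00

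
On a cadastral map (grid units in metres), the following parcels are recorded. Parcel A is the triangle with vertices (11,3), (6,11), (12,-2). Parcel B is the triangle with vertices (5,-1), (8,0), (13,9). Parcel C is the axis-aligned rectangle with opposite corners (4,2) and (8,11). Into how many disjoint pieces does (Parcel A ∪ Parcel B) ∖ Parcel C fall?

1

(Parcel A ∪ Parcel B) ∖ Parcel C is a single connected region.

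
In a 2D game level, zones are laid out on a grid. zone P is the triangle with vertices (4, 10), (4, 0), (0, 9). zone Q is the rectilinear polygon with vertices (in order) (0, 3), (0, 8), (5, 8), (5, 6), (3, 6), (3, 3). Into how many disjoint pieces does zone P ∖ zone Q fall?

2

zone P ∖ zone Q splits into 2 disjoint pieces (area 5.7778, area 5).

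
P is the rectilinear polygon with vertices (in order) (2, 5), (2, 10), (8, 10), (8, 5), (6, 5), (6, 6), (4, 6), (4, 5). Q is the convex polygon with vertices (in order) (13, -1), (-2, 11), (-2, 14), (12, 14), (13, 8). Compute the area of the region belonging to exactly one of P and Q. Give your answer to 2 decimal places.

112.05

|P| = 28, |Q| = 132, |P∩Q| = 23.975.
|P △ Q| = |P| + |Q| − 2·|P∩Q| = 28 + 132 − 47.95 = 112.05.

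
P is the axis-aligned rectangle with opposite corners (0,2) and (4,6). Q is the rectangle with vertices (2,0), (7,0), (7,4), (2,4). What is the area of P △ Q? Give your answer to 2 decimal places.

28.00

|P∩Q|: x∈[2,4], y∈[2,4] → 2·2 = 4.
|P △ Q| = |P| + |Q| − 2·|P∩Q| = 16 + 20 − 8 = 28.00.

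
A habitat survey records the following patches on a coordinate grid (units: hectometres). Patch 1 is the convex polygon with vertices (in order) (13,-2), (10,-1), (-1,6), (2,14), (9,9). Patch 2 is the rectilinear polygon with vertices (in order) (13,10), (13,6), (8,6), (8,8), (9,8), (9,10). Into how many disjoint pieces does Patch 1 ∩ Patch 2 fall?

Patch 1 ∩ Patch 2 is a single connected region.

1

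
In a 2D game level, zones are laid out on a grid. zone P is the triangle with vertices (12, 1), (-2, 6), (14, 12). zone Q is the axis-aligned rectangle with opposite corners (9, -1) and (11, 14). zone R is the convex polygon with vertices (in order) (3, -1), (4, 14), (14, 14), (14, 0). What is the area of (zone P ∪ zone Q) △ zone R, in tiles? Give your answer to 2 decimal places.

|zone P ∪ zone Q| = 94.4286.
|(zone P ∪ zone Q) ∩ zone R| = 82.1964.
|(zone P ∪ zone Q) △ zone R| = 94.4286 + 152 − 164.3929 = 82.04.

82.04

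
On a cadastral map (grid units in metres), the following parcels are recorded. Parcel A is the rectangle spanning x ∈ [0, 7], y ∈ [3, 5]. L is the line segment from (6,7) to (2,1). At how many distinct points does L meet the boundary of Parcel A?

The segment meets the boundary at (3.333,3), (4.667,5).

2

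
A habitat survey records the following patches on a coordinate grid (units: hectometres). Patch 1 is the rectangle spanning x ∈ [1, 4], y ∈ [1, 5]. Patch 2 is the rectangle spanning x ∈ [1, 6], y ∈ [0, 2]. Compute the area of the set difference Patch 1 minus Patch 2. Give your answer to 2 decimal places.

9.00

|Patch 1∩Patch 2|: x∈[1,4], y∈[1,2] → 3·1 = 3.
|Patch 1| = 12.
|Patch 1 ∖ Patch 2| = |Patch 1| − |Patch 1∩Patch 2| = 12 − 3 = 9.00.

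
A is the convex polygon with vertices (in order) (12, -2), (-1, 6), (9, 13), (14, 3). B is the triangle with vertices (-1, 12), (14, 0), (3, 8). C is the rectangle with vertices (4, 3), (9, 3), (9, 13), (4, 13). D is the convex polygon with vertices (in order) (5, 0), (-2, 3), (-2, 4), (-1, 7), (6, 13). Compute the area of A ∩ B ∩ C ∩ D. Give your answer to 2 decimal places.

1.01

The intersection is the polygon with vertices (4,7.273), (4,8), (5.522,6.783), (5.477,6.199).
By the shoelace formula its area is 1.01.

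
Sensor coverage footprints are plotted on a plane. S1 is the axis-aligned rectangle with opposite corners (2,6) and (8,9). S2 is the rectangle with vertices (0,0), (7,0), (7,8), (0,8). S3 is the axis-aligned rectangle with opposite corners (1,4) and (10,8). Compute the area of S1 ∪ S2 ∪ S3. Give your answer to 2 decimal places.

74.00

By inclusion–exclusion:
Individual areas: |S1| = 18, |S2| = 56, |S3| = 36.
|S1∩S2|: x∈[2,7], y∈[6,8] → 5·2 = 10.
|S1∩S3|: x∈[2,8], y∈[6,8] → 6·2 = 12.
|S2∩S3|: x∈[1,7], y∈[4,8] → 6·4 = 24.
|S1∩S2∩S3| = 10.
|S1 ∪ S2 ∪ S3| = 110 − 46 + 10 = 74.00.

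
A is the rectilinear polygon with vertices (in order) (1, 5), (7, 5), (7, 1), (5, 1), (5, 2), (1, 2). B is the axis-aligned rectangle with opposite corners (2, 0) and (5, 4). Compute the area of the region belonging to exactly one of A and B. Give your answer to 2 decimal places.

20.00

|A| = 20, |B| = 12, |A∩B| = 6.
|A △ B| = |A| + |B| − 2·|A∩B| = 20 + 12 − 12 = 20.00.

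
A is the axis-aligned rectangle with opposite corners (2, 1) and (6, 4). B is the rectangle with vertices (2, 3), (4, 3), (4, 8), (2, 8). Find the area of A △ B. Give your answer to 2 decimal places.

18.00

|A∩B|: x∈[2,4], y∈[3,4] → 2·1 = 2.
|A △ B| = |A| + |B| − 2·|A∩B| = 12 + 10 − 4 = 18.00.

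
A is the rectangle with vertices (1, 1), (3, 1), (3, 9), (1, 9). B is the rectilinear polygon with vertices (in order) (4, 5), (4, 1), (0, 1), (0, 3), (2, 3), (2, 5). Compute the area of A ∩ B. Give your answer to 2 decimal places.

6.00

The intersection is the polygon with vertices (3,1), (1,1), (1,3), (2,3), (2,5), (3,5).
By the shoelace formula its area is 6.00.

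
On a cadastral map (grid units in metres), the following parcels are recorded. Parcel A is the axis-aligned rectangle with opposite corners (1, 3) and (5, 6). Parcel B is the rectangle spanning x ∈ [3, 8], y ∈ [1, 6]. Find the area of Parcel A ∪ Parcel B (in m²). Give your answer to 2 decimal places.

31.00

By inclusion–exclusion:
Individual areas: |Parcel A| = 12, |Parcel B| = 25.
|Parcel A∩Parcel B|: x∈[3,5], y∈[3,6] → 2·3 = 6.
|Parcel A ∪ Parcel B| = 37 − 6 = 31.00.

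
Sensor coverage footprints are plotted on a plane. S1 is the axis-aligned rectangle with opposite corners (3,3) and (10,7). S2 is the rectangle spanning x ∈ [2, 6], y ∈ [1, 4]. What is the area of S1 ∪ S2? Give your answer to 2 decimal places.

By inclusion–exclusion:
Individual areas: |S1| = 28, |S2| = 12.
|S1∩S2|: x∈[3,6], y∈[3,4] → 3·1 = 3.
|S1 ∪ S2| = 40 − 3 = 37.00.

37.00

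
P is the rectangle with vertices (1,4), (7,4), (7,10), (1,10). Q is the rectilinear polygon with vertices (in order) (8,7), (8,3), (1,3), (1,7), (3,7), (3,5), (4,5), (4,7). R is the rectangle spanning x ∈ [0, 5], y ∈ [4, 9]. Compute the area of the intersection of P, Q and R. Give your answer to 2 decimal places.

The intersection is the polygon with vertices (1,4), (1,7), (3,7), (3,5), (4,5), (4,7), (5,7), (5,4).
By the shoelace formula its area is 10.00.

10.00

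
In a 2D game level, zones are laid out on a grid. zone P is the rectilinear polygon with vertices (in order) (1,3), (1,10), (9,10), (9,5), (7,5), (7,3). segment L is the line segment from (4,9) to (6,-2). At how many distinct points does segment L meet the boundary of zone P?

The segment meets the boundary at (5.091,3).

1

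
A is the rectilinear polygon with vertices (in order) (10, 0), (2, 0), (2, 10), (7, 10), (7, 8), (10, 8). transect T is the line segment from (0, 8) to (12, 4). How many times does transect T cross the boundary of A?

The segment meets the boundary at (10,4.667), (2,7.333).

2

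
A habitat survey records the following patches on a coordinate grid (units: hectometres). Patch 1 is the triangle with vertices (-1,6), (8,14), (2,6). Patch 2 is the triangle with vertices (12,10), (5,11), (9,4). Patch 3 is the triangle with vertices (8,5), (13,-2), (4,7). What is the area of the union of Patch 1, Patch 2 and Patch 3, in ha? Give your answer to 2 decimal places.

43.32

By inclusion–exclusion:
Individual areas: |Patch 1| = 12, |Patch 2| = 22.5, |Patch 3| = 9.
|Patch 1∩Patch 2| = 0.1765.
|Patch 1∩Patch 3| = 0.
|Patch 2∩Patch 3| = 0.
|Patch 1∩Patch 2∩Patch 3| = 0.
|Patch 1 ∪ Patch 2 ∪ Patch 3| = 43.5 − 0.1765 + 0 = 43.32.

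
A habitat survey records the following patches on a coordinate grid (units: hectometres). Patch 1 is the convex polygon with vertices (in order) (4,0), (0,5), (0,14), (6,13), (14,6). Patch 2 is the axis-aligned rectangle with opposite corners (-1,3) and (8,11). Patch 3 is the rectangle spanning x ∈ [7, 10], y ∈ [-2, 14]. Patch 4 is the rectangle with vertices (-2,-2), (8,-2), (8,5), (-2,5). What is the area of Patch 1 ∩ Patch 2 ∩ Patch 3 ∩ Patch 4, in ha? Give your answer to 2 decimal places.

2.00

The intersection is the polygon with vertices (8,3), (7,3), (7,5), (8,5).
By the shoelace formula its area is 2.00.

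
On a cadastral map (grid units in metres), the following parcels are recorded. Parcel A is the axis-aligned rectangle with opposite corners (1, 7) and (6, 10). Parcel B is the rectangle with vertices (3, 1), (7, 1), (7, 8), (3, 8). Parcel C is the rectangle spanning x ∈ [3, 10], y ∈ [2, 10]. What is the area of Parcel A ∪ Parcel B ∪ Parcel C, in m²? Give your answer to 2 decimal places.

By inclusion–exclusion:
Individual areas: |Parcel A| = 15, |Parcel B| = 28, |Parcel C| = 56.
|Parcel A∩Parcel B|: x∈[3,6], y∈[7,8] → 3·1 = 3.
|Parcel A∩Parcel C|: x∈[3,6], y∈[7,10] → 3·3 = 9.
|Parcel B∩Parcel C|: x∈[3,7], y∈[2,8] → 4·6 = 24.
|Parcel A∩Parcel B∩Parcel C| = 3.
|Parcel A ∪ Parcel B ∪ Parcel C| = 99 − 36 + 3 = 66.00.

66.00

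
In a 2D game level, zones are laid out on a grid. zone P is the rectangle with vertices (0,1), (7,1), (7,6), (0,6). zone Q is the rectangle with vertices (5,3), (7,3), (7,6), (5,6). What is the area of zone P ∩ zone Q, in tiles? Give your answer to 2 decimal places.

6.00

|zone P∩zone Q|: x∈[5,7], y∈[3,6] → 2·3 = 6.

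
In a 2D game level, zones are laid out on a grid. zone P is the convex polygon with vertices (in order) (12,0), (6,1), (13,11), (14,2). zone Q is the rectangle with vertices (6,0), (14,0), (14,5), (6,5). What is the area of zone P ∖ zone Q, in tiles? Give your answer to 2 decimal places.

14.60

|zone P| = 43.5, |zone P∩zone Q| = 28.9.
|zone P ∖ zone Q| = |zone P| − |zone P∩zone Q| = 43.5 − 28.9 = 14.60.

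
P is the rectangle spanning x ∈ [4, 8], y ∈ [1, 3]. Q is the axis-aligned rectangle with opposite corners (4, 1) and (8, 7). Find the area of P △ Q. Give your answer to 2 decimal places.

|P∩Q|: x∈[4,8], y∈[1,3] → 4·2 = 8.
|P △ Q| = |P| + |Q| − 2·|P∩Q| = 8 + 24 − 16 = 16.00.

16.00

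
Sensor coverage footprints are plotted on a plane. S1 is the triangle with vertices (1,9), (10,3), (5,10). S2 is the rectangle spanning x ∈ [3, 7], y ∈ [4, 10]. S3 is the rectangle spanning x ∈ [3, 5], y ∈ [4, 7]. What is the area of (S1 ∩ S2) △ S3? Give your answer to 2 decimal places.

16.70

|S1 ∩ S2| = 11.3667.
|(S1 ∩ S2) ∩ S3| = 0.3333.
|(S1 ∩ S2) △ S3| = 11.3667 + 6 − 0.6667 = 16.70.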